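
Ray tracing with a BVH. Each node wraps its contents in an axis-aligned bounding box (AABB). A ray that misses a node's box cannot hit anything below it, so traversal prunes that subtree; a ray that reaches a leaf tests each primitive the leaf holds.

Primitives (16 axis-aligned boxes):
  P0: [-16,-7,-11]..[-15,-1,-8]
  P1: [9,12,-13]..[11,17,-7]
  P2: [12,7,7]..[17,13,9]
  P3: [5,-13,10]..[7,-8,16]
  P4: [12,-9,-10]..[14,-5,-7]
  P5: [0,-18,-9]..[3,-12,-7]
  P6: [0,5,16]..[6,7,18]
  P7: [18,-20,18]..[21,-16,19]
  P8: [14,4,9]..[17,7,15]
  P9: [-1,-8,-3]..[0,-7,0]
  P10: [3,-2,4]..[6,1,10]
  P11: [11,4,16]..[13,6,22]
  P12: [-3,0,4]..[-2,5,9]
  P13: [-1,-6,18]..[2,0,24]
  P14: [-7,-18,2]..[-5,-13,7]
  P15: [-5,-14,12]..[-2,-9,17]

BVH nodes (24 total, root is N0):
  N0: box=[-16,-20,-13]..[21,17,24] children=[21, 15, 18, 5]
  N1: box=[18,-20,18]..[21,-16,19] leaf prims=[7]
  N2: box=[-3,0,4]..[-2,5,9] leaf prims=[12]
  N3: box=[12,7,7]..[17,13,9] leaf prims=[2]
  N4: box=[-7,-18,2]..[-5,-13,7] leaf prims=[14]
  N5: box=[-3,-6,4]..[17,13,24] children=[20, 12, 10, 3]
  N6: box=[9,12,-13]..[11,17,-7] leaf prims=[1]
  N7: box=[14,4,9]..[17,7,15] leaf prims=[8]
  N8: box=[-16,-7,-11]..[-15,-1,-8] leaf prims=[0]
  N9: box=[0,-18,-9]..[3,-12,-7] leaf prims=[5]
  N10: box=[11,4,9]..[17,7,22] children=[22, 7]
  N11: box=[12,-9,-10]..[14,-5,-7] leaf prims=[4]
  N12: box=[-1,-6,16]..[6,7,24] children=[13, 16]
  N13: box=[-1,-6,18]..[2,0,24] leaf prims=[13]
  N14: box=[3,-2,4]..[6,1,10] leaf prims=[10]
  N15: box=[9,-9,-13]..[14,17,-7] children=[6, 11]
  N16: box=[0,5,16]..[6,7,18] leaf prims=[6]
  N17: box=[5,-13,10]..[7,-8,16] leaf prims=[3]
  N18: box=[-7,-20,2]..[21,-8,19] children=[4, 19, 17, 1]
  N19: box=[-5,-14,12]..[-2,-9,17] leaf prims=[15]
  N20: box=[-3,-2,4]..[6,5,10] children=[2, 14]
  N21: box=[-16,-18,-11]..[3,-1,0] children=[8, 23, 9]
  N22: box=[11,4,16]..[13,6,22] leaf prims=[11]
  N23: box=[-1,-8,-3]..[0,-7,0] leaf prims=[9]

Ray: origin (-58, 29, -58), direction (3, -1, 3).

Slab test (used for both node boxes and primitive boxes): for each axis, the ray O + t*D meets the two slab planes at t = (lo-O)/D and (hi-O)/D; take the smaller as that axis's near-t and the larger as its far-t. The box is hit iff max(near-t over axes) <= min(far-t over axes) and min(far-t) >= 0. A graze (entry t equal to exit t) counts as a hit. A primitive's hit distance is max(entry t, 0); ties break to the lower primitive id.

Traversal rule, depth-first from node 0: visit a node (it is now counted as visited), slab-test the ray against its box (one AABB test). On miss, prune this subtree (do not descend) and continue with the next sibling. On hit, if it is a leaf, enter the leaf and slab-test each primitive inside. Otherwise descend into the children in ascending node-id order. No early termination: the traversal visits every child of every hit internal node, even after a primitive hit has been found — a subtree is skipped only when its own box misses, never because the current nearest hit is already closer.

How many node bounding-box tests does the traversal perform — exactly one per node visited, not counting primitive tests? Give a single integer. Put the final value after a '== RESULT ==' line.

Traverse from the root:
N0 x:[14,79/3] y:[12,49] z:[15,82/3] -> hit [15,79/3], descend [5, 15, 18, 21]
  N5 x:[55/3,25] y:[16,35] z:[62/3,82/3] -> hit [62/3,25], descend [3, 10, 12, 20]
    N3 x:[70/3,25] y:[16,22] z:[65/3,67/3] -> miss, prune
    N10 x:[23,25] y:[22,25] z:[67/3,80/3] -> hit [23,25], descend [7, 22]
      N7 x:[24,25] y:[22,25] z:[67/3,73/3] -> hit [24,73/3] leaf, test {P8@t=24}
      N22 x:[23,71/3] y:[23,25] z:[74/3,80/3] -> miss, prune
    N12 x:[19,64/3] y:[22,35] z:[74/3,82/3] -> miss, prune
    N20 x:[55/3,64/3] y:[24,31] z:[62/3,68/3] -> miss, prune
  N15 x:[67/3,24] y:[12,38] z:[15,17] -> miss, prune
  N18 x:[17,79/3] y:[37,49] z:[20,77/3] -> miss, prune
  N21 x:[14,61/3] y:[30,47] z:[47/3,58/3] -> miss, prune

order=[0, 5, 3, 10, 7, 22, 12, 20, 15, 18, 21]  |boxes|=11  |leaves|=1  hit=P8

== RESULT ==
11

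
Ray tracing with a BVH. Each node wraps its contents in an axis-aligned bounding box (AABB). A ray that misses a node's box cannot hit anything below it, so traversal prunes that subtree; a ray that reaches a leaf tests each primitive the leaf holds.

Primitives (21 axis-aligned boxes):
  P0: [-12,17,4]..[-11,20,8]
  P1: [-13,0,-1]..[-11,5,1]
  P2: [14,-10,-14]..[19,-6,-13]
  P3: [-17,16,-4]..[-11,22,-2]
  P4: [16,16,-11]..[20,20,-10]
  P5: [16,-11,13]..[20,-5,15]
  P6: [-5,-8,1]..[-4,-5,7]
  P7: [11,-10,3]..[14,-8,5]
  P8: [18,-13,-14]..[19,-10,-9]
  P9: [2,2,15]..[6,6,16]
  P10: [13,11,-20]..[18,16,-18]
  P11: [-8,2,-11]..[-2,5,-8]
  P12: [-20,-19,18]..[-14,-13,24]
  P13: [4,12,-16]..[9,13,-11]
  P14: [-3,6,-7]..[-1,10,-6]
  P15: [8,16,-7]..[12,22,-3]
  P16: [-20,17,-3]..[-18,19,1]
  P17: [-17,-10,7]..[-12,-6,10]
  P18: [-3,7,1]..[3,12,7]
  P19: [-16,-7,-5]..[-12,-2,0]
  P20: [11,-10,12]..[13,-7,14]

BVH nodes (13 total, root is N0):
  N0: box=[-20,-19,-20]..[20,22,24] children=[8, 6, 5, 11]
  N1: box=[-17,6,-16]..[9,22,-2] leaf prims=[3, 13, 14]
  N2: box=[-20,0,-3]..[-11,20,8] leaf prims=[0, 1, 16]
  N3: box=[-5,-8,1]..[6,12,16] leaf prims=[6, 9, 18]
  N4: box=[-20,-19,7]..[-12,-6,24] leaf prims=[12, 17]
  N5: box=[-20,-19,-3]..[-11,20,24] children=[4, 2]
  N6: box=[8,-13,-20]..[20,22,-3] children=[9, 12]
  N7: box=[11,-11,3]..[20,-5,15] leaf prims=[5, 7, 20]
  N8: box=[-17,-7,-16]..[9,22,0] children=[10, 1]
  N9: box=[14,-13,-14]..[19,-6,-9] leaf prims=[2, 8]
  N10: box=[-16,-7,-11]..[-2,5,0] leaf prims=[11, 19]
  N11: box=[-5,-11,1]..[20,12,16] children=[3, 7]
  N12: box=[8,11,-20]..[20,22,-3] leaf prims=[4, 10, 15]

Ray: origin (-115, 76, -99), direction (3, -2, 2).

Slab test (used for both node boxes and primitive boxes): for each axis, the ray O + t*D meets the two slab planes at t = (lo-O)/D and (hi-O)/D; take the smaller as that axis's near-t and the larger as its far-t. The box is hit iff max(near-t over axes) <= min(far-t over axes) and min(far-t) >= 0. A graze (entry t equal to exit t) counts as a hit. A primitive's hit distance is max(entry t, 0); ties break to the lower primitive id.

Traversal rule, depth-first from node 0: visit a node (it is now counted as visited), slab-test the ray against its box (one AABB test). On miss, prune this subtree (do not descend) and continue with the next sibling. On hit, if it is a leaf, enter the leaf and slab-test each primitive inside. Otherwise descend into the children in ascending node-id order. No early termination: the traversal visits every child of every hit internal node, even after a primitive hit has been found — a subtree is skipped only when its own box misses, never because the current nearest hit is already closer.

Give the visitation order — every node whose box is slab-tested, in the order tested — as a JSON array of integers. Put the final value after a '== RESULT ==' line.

Walk:
N0 x:[95/3,45] y:[27,95/2] z:[79/2,123/2] -> hit [79/2,45], descend [5, 6, 8, 11]
  N5 x:[95/3,104/3] y:[28,95/2] z:[48,123/2] -> miss, prune
  N6 x:[41,45] y:[27,89/2] z:[79/2,48] -> hit [41,89/2], descend [9, 12]
    N9 x:[43,134/3] y:[41,89/2] z:[85/2,45] -> hit [43,89/2] leaf, test {P2@t=43, P8@t=133/3}
    N12 x:[41,45] y:[27,65/2] z:[79/2,48] -> miss, prune
  N8 x:[98/3,124/3] y:[27,83/2] z:[83/2,99/2] -> miss, prune
  N11 x:[110/3,45] y:[32,87/2] z:[50,115/2] -> miss, prune

Summary -> nodes [0, 5, 6, 9, 12, 8, 11]; box-tests=7; leaf-entries=1; first=P2

== RESULT ==
[0, 5, 6, 9, 12, 8, 11]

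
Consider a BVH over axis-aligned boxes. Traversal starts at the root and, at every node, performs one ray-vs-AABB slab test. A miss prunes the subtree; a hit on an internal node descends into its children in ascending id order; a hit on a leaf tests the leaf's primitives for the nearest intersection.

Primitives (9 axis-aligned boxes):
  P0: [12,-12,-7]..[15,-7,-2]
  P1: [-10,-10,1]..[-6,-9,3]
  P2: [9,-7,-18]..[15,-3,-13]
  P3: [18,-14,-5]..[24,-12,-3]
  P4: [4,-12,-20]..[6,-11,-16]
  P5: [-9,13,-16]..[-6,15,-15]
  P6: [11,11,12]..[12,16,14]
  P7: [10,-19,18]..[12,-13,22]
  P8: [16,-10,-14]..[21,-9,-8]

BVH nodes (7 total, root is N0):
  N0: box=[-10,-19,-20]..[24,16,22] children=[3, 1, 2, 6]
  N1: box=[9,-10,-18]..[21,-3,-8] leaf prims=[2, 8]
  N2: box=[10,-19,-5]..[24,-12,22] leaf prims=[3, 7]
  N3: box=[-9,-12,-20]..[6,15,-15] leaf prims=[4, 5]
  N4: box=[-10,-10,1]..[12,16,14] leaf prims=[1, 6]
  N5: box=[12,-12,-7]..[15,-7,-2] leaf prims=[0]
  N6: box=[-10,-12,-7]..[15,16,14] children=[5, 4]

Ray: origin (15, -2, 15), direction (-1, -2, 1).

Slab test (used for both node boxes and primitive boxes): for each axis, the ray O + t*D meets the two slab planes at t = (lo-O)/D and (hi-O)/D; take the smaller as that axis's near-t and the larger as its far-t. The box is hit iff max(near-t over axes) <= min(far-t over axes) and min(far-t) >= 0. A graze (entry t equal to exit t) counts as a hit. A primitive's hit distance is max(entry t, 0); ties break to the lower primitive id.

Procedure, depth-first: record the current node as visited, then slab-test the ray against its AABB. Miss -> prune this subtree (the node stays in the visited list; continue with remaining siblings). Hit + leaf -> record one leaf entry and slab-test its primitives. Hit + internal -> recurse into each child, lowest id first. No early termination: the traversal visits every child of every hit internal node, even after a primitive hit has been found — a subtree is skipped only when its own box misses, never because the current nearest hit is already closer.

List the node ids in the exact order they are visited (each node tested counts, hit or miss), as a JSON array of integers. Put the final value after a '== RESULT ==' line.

Traverse from the root:
N0 x:[-9,25] y:[-9,17/2] z:[-35,7] -> hit [-9,7], descend [1, 2, 3, 6]
  N1 x:[-6,6] y:[1/2,4] z:[-33,-23] -> miss, prune
  N2 x:[-9,5] y:[5,17/2] z:[-20,7] -> hit [5,5] leaf, test {P3(miss), P7(miss)}
  N3 x:[9,24] y:[-17/2,5] z:[-35,-30] -> miss, prune
  N6 x:[0,25] y:[-9,5] z:[-22,-1] -> miss, prune

order=[0, 1, 2, 3, 6]  |boxes|=5  |leaves|=1  hit=miss

== RESULT ==
[0, 1, 2, 3, 6]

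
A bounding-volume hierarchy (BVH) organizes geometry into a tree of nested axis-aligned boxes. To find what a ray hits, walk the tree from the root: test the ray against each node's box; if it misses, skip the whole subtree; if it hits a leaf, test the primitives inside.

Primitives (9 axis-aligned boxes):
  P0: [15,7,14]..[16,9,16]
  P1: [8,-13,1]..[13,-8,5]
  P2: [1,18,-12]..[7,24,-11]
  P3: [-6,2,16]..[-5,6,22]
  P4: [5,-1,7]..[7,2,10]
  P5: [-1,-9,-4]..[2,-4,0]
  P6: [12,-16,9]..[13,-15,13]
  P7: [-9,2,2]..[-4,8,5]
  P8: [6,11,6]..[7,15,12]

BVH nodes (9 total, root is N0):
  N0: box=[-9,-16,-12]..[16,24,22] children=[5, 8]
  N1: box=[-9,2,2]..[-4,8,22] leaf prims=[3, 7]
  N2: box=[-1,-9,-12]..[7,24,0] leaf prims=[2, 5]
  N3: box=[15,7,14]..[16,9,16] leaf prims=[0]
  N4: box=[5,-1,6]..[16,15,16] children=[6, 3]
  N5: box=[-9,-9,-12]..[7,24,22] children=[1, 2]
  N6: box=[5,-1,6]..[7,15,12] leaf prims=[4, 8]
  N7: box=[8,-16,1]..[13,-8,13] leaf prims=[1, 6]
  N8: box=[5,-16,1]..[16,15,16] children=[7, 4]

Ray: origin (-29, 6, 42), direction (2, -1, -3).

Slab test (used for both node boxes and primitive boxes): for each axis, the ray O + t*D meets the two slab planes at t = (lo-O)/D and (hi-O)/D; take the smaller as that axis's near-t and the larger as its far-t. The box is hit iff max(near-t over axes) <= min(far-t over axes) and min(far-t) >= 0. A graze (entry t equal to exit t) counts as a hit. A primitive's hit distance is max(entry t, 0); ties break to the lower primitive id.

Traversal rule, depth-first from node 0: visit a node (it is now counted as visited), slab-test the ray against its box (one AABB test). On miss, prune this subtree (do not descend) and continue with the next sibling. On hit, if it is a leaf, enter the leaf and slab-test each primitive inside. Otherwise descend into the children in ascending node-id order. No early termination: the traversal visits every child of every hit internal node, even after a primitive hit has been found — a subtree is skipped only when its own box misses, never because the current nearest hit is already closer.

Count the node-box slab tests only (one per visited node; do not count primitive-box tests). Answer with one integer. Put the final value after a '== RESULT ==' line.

Trace the traversal:
N0 x:[10,45/2] y:[-18,22] z:[20/3,18] -> hit [10,18], descend [5, 8]
  N5 x:[10,18] y:[-18,15] z:[20/3,18] -> hit [10,15], descend [1, 2]
    N1 x:[10,25/2] y:[-2,4] z:[20/3,40/3] -> miss, prune
    N2 x:[14,18] y:[-18,15] z:[14,18] -> hit [14,15] leaf, test {P2(miss), P5@t=14}
  N8 x:[17,45/2] y:[-9,22] z:[26/3,41/3] -> miss, prune

order=[0, 5, 1, 2, 8]  |boxes|=5  |leaves|=1  hit=P5

== RESULT ==
5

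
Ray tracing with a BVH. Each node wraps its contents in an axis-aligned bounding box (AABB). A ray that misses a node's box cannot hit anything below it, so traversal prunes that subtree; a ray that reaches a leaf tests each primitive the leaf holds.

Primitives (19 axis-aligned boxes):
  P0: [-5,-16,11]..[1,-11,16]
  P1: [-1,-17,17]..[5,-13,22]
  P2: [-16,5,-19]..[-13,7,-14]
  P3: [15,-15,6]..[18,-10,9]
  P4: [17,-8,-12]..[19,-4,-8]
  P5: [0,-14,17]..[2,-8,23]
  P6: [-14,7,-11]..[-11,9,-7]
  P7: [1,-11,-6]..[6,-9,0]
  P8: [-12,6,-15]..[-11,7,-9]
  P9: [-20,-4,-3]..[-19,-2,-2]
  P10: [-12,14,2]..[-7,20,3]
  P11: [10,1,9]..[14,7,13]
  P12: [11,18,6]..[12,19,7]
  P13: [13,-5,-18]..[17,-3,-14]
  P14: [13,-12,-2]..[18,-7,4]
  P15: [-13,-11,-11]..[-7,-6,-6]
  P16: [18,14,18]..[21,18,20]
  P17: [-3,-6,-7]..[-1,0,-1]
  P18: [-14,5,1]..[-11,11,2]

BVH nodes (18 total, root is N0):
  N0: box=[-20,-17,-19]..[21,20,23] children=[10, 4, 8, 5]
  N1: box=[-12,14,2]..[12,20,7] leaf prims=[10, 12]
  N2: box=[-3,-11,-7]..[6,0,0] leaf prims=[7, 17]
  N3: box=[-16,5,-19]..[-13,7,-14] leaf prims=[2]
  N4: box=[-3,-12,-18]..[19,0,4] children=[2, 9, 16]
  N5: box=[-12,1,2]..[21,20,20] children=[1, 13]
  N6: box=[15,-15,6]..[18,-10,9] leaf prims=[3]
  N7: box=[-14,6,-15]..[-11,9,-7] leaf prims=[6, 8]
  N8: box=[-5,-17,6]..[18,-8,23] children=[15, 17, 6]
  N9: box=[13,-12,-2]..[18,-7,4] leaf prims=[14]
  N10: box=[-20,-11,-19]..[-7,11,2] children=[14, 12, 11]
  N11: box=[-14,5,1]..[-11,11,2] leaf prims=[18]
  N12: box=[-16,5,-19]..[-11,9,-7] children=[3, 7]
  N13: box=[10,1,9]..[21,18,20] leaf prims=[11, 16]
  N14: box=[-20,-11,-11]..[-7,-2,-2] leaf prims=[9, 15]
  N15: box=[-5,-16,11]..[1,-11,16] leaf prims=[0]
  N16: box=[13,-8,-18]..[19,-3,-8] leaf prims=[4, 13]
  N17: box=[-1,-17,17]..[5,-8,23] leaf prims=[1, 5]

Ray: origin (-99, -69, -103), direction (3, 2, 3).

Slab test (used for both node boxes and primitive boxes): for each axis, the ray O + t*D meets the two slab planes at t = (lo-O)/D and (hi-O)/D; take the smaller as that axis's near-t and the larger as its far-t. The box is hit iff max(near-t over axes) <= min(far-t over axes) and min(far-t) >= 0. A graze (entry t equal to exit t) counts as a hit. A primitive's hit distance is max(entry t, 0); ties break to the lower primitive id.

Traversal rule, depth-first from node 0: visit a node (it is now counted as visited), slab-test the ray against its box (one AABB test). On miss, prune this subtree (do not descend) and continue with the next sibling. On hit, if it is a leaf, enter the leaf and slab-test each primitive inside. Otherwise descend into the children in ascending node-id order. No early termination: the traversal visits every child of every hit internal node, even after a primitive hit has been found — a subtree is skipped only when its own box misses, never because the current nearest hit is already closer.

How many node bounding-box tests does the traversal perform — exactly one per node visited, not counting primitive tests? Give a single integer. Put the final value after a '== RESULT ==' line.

Traverse from the root:
N0 x:[79/3,40] y:[26,89/2] z:[28,42] -> hit [28,40], descend [4, 5, 8, 10]
  N4 x:[32,118/3] y:[57/2,69/2] z:[85/3,107/3] -> hit [32,69/2], descend [2, 9, 16]
    N2 x:[32,35] y:[29,69/2] z:[32,103/3] -> hit [32,103/3] leaf, test {P7(miss), P17@t=32}
    N9 x:[112/3,39] y:[57/2,31] z:[101/3,107/3] -> miss, prune
    N16 x:[112/3,118/3] y:[61/2,33] z:[85/3,95/3] -> miss, prune
  N5 x:[29,40] y:[35,89/2] z:[35,41] -> hit [35,40], descend [1, 13]
    N1 x:[29,37] y:[83/2,89/2] z:[35,110/3] -> miss, prune
    N13 x:[109/3,40] y:[35,87/2] z:[112/3,41] -> hit [112/3,40] leaf, test {P11@t=112/3, P16(miss)}
  N8 x:[94/3,39] y:[26,61/2] z:[109/3,42] -> miss, prune
  N10 x:[79/3,92/3] y:[29,40] z:[28,35] -> hit [29,92/3], descend [11, 12, 14]
    N11 x:[85/3,88/3] y:[37,40] z:[104/3,35] -> miss, prune
    N12 x:[83/3,88/3] y:[37,39] z:[28,32] -> miss, prune
    N14 x:[79/3,92/3] y:[29,67/2] z:[92/3,101/3] -> hit [92/3,92/3] leaf, test {P9(miss), P15@t=92/3}

13 AABB tests over nodes [0, 4, 2, 9, 16, 5, 1, 13, 8, 10, 11, 12, 14]; 3 leaves entered; closest P15.

== RESULT ==
13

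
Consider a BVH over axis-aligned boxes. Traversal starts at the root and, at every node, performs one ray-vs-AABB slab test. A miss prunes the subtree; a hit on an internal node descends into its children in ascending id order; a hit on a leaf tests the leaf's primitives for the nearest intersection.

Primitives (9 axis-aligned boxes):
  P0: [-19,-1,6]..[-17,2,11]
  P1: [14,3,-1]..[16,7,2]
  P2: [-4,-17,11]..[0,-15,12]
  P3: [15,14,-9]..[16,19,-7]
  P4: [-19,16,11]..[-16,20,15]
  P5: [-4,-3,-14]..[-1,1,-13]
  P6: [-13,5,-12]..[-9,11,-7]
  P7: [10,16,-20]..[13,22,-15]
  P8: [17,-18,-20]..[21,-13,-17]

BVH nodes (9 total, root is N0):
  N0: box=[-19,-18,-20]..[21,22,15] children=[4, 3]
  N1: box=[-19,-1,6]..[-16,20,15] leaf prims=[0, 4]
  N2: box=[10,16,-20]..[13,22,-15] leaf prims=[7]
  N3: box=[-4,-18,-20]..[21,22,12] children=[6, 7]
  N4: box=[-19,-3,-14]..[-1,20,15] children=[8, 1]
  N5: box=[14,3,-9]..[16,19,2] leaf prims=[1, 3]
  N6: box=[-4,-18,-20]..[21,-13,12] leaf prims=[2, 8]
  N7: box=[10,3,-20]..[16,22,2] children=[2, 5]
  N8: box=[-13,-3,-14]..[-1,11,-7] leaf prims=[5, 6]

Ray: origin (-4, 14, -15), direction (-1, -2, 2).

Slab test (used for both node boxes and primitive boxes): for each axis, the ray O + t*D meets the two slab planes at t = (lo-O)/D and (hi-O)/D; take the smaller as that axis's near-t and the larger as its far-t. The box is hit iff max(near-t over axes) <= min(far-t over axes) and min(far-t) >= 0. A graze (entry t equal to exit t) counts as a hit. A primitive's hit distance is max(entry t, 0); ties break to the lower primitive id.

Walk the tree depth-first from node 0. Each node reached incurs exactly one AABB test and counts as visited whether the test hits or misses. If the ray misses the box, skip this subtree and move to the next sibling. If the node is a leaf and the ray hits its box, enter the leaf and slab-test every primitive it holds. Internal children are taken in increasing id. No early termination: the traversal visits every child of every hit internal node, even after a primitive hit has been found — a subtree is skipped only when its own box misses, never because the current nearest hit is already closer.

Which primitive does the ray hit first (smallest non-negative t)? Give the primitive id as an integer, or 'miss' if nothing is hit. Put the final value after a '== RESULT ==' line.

Traverse from the root:
N0 x:[-25,15] y:[-4,16] z:[-5/2,15] -> hit [-5/2,15], descend [3, 4]
  N3 x:[-25,0] y:[-4,16] z:[-5/2,27/2] -> hit [-5/2,0], descend [6, 7]
    N6 x:[-25,0] y:[27/2,16] z:[-5/2,27/2] -> miss, prune
    N7 x:[-20,-14] y:[-4,11/2] z:[-5/2,17/2] -> miss, prune
  N4 x:[-3,15] y:[-3,17/2] z:[1/2,15] -> hit [1/2,17/2], descend [1, 8]
    N1 x:[12,15] y:[-3,15/2] z:[21/2,15] -> miss, prune
    N8 x:[-3,9] y:[3/2,17/2] z:[1/2,4] -> hit [3/2,4] leaf, test {P5(miss), P6(miss)}

Summary -> nodes [0, 3, 6, 7, 4, 1, 8]; box-tests=7; leaf-entries=1; first=miss

== RESULT ==
miss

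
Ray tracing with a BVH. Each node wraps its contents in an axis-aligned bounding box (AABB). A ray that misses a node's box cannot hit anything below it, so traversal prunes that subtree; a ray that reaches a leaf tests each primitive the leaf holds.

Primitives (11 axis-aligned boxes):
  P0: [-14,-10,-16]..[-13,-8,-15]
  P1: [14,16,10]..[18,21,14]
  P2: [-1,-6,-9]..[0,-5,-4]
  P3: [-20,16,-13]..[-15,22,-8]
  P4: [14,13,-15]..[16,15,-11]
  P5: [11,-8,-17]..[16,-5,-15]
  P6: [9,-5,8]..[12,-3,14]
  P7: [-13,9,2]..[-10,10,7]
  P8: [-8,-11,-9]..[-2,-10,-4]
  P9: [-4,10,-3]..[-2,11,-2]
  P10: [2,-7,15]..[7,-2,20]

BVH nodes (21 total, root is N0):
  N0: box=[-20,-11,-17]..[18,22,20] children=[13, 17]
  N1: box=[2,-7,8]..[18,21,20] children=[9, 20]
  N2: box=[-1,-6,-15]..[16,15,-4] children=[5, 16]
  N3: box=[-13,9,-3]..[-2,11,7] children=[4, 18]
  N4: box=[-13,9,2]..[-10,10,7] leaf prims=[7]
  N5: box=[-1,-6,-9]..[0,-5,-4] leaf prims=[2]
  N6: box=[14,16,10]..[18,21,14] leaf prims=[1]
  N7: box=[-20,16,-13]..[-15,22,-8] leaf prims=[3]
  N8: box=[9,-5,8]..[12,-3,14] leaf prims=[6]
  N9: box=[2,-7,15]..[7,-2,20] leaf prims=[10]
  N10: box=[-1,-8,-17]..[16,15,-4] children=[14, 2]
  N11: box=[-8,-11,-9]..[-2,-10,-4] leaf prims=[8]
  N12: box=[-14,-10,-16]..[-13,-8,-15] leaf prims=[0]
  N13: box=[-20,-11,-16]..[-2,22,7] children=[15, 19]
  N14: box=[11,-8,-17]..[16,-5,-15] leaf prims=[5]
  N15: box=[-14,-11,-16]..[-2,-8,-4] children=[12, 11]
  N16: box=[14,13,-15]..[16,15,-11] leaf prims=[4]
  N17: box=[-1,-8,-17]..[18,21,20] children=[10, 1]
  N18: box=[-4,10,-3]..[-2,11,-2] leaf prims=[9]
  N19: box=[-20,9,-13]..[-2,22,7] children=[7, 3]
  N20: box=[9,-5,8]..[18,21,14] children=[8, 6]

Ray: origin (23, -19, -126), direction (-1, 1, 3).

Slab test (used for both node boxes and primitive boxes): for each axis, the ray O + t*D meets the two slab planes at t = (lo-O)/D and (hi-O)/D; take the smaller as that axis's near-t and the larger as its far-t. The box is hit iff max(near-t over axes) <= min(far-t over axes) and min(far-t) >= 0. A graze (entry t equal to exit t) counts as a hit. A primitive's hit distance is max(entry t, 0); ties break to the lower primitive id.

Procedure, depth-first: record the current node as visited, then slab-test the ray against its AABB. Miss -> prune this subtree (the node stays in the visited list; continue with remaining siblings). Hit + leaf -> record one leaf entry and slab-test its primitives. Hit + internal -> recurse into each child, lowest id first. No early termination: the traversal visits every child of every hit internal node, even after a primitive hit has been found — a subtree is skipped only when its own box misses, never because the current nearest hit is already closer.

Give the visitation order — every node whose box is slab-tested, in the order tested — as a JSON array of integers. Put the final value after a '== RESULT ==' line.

Trace the traversal:
N0 x:[5,43] y:[8,41] z:[109/3,146/3] -> hit [109/3,41], descend [13, 17]
  N13 x:[25,43] y:[8,41] z:[110/3,133/3] -> hit [110/3,41], descend [15, 19]
    N15 x:[25,37] y:[8,11] z:[110/3,122/3] -> miss, prune
    N19 x:[25,43] y:[28,41] z:[113/3,133/3] -> hit [113/3,41], descend [3, 7]
      N3 x:[25,36] y:[28,30] z:[41,133/3] -> miss, prune
      N7 x:[38,43] y:[35,41] z:[113/3,118/3] -> hit [38,118/3] leaf, test {P3@t=38}
  N17 x:[5,24] y:[11,40] z:[109/3,146/3] -> miss, prune

Summary -> nodes [0, 13, 15, 19, 3, 7, 17]; box-tests=7; leaf-entries=1; first=P3

== RESULT ==
[0, 13, 15, 19, 3, 7, 17]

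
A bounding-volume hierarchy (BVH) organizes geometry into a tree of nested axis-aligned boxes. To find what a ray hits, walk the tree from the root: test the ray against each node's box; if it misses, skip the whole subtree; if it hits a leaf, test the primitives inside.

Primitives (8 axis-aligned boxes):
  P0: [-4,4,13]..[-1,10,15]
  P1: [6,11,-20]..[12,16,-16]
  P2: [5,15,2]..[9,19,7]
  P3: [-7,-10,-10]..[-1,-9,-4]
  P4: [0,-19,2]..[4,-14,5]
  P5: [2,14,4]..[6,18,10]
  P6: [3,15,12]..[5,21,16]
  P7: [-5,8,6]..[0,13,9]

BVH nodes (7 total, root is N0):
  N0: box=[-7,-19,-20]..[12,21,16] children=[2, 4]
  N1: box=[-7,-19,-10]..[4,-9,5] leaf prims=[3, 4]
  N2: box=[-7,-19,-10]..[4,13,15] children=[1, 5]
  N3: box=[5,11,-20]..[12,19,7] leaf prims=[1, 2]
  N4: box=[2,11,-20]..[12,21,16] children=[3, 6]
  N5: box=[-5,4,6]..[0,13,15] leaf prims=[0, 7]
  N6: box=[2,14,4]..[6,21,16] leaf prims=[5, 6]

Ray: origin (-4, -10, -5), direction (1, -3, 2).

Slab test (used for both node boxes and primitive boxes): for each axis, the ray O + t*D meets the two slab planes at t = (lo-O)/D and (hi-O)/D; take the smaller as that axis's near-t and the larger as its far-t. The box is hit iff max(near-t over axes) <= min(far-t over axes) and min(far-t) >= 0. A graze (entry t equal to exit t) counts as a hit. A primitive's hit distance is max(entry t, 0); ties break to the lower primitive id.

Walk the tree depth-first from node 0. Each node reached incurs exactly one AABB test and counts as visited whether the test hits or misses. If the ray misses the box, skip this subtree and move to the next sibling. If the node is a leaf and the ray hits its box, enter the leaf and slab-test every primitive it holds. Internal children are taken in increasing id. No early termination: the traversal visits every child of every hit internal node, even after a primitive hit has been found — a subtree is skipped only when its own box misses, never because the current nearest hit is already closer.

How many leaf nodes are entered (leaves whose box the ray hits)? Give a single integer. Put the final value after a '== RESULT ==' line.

Walk:
N0 x:[-3,16] y:[-31/3,3] z:[-15/2,21/2] -> hit [-3,3], descend [2, 4]
  N2 x:[-3,8] y:[-23/3,3] z:[-5/2,10] -> hit [-5/2,3], descend [1, 5]
    N1 x:[-3,8] y:[-1/3,3] z:[-5/2,5] -> hit [-1/3,3] leaf, test {P3@t=0, P4(miss)}
    N5 x:[-1,4] y:[-23/3,-14/3] z:[11/2,10] -> miss, prune
  N4 x:[6,16] y:[-31/3,-7] z:[-15/2,21/2] -> miss, prune

Visited [0, 2, 1, 5, 4]. Tests: 5 box, 1 leaf. Nearest: P3.

== RESULT ==
1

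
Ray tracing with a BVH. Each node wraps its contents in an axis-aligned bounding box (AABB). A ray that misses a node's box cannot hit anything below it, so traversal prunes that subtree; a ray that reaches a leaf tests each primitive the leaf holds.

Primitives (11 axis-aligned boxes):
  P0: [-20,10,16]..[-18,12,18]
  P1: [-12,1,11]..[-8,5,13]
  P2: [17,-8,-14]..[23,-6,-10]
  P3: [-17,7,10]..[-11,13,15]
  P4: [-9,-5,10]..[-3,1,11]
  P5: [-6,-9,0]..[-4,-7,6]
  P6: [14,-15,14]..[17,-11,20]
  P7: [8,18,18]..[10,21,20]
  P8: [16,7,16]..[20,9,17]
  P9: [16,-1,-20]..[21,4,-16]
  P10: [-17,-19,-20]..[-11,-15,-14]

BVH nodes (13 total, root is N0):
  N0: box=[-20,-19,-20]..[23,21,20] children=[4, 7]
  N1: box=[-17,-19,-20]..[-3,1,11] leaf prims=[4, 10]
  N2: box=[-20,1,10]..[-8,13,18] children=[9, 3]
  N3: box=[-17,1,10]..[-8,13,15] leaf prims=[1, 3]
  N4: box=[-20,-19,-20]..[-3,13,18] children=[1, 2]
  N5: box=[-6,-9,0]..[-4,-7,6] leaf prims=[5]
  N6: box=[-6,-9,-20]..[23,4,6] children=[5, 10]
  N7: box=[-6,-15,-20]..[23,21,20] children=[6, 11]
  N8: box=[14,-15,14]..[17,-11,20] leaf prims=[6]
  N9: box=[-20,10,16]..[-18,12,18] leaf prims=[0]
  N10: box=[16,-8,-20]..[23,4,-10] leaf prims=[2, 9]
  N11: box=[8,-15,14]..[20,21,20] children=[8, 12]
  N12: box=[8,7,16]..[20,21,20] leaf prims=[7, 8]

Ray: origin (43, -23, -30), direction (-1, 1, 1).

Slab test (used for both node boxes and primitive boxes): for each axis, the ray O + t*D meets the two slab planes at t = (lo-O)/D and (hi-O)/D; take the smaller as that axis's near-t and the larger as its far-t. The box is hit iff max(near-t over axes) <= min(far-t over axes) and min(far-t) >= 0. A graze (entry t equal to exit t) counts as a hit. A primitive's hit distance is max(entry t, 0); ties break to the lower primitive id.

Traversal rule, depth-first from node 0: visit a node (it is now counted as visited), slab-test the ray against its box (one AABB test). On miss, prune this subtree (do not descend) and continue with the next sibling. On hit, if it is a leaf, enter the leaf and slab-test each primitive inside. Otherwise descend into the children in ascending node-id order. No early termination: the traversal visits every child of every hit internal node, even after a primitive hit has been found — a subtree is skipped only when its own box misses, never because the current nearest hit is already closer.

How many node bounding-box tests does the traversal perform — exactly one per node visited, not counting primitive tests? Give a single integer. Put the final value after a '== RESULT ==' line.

Trace the traversal:
N0 x:[20,63] y:[4,44] z:[10,50] -> hit [20,44], descend [4, 7]
  N4 x:[46,63] y:[4,36] z:[10,48] -> miss, prune
  N7 x:[20,49] y:[8,44] z:[10,50] -> hit [20,44], descend [6, 11]
    N6 x:[20,49] y:[14,27] z:[10,36] -> hit [20,27], descend [5, 10]
      N5 x:[47,49] y:[14,16] z:[30,36] -> miss, prune
      N10 x:[20,27] y:[15,27] z:[10,20] -> hit [20,20] leaf, test {P2(miss), P9(miss)}
    N11 x:[23,35] y:[8,44] z:[44,50] -> miss, prune

order=[0, 4, 7, 6, 5, 10, 11]  |boxes|=7  |leaves|=1  hit=miss

== RESULT ==
7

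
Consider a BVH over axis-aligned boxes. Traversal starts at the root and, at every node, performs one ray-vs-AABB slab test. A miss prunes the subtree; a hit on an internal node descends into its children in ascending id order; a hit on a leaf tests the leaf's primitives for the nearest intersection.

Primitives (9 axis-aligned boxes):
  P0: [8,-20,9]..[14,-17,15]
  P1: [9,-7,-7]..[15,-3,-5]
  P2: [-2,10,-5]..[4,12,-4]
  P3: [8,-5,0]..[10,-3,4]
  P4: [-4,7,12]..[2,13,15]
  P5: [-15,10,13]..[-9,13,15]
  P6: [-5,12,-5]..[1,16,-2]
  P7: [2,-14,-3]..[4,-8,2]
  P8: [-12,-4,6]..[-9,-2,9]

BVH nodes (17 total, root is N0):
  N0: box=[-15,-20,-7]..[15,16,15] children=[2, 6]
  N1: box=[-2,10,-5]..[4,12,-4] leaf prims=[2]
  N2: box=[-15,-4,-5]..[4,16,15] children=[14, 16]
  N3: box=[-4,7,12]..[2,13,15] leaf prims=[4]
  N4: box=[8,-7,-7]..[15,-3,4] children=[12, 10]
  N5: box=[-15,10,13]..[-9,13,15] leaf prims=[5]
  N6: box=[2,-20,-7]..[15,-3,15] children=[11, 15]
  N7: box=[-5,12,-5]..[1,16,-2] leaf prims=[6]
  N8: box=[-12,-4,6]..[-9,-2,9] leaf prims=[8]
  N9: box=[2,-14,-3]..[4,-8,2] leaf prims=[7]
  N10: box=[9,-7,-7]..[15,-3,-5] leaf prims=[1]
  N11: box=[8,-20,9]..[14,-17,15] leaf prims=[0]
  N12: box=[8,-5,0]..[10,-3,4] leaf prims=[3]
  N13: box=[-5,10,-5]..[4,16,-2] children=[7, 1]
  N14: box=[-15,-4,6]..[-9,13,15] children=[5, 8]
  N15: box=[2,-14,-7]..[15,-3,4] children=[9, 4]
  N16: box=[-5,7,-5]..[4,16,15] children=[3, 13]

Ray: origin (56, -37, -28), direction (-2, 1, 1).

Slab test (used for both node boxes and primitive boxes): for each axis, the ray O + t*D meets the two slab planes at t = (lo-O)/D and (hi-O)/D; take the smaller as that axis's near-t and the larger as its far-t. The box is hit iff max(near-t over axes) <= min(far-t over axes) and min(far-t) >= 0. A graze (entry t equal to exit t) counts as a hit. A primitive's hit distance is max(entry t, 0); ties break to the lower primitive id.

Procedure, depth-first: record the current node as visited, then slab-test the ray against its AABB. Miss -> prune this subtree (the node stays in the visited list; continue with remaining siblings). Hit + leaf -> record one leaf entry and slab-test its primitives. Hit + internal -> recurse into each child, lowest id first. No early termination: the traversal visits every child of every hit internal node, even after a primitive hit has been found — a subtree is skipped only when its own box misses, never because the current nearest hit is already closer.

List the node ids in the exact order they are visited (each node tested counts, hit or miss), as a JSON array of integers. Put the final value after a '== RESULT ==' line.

Walk:
N0 x:[41/2,71/2] y:[17,53] z:[21,43] -> hit [21,71/2], descend [2, 6]
  N2 x:[26,71/2] y:[33,53] z:[23,43] -> hit [33,71/2], descend [14, 16]
    N14 x:[65/2,71/2] y:[33,50] z:[34,43] -> hit [34,71/2], descend [5, 8]
      N5 x:[65/2,71/2] y:[47,50] z:[41,43] -> miss, prune
      N8 x:[65/2,34] y:[33,35] z:[34,37] -> hit [34,34] leaf, test {P8@t=34}
    N16 x:[26,61/2] y:[44,53] z:[23,43] -> miss, prune
  N6 x:[41/2,27] y:[17,34] z:[21,43] -> hit [21,27], descend [11, 15]
    N11 x:[21,24] y:[17,20] z:[37,43] -> miss, prune
    N15 x:[41/2,27] y:[23,34] z:[21,32] -> hit [23,27], descend [4, 9]
      N4 x:[41/2,24] y:[30,34] z:[21,32] -> miss, prune
      N9 x:[26,27] y:[23,29] z:[25,30] -> hit [26,27] leaf, test {P7@t=26}

11 AABB tests over nodes [0, 2, 14, 5, 8, 16, 6, 11, 15, 4, 9]; 2 leaves entered; closest P7.

== RESULT ==
[0, 2, 14, 5, 8, 16, 6, 11, 15, 4, 9]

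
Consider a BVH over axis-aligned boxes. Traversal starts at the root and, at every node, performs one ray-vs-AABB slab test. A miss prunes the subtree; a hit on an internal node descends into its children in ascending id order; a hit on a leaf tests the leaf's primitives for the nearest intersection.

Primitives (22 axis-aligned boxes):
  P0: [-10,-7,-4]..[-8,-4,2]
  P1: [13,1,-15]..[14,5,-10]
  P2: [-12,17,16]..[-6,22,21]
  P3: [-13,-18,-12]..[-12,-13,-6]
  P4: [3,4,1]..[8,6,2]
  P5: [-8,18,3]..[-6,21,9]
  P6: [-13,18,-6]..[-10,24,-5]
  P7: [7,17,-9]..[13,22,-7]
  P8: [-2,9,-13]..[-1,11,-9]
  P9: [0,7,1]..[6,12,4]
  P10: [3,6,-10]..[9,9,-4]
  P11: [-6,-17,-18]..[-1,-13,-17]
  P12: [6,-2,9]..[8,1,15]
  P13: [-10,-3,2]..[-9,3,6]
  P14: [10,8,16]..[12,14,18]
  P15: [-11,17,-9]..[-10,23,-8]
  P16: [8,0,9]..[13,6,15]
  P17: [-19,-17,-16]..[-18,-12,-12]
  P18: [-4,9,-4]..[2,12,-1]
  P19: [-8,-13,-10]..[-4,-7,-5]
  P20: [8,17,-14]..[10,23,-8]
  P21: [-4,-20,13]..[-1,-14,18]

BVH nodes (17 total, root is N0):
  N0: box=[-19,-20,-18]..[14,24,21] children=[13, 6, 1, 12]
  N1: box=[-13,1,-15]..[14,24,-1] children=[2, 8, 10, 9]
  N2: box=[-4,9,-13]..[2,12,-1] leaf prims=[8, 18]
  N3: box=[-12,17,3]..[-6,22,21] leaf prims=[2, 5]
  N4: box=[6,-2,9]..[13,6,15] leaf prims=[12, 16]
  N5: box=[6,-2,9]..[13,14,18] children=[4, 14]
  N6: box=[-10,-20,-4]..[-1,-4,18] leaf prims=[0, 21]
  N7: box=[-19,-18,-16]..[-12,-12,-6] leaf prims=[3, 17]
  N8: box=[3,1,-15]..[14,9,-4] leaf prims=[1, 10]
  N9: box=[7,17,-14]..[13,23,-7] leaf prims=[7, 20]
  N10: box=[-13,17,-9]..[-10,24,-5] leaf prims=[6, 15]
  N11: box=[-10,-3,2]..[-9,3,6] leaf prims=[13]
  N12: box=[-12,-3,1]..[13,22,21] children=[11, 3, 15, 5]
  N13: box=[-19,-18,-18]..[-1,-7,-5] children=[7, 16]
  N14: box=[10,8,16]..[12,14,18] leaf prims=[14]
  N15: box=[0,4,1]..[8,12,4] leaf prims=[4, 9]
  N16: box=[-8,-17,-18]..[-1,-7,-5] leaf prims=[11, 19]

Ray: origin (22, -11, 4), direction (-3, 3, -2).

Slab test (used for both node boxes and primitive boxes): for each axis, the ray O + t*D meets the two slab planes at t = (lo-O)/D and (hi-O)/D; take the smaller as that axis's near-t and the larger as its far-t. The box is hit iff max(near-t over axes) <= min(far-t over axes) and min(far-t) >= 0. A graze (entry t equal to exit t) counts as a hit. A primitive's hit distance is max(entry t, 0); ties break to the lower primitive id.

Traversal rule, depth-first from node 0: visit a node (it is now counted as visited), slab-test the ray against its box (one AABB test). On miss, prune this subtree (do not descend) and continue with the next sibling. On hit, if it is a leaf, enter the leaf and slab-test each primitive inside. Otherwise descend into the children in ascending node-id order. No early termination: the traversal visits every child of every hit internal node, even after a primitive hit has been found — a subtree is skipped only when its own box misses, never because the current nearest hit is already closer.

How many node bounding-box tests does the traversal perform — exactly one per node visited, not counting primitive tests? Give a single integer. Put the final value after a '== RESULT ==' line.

Trace the traversal:
N0 x:[8/3,41/3] y:[-3,35/3] z:[-17/2,11] -> hit [8/3,11], descend [1, 6, 12, 13]
  N1 x:[8/3,35/3] y:[4,35/3] z:[5/2,19/2] -> hit [4,19/2], descend [2, 8, 9, 10]
    N2 x:[20/3,26/3] y:[20/3,23/3] z:[5/2,17/2] -> hit [20/3,23/3] leaf, test {P8(miss), P18(miss)}
    N8 x:[8/3,19/3] y:[4,20/3] z:[4,19/2] -> hit [4,19/3] leaf, test {P1(miss), P10@t=17/3}
    N9 x:[3,5] y:[28/3,34/3] z:[11/2,9] -> miss, prune
    N10 x:[32/3,35/3] y:[28/3,35/3] z:[9/2,13/2] -> miss, prune
  N6 x:[23/3,32/3] y:[-3,7/3] z:[-7,4] -> miss, prune
  N12 x:[3,34/3] y:[8/3,11] z:[-17/2,3/2] -> miss, prune
  N13 x:[23/3,41/3] y:[-7/3,4/3] z:[9/2,11] -> miss, prune

order=[0, 1, 2, 8, 9, 10, 6, 12, 13]  |boxes|=9  |leaves|=2  hit=P10

== RESULT ==
9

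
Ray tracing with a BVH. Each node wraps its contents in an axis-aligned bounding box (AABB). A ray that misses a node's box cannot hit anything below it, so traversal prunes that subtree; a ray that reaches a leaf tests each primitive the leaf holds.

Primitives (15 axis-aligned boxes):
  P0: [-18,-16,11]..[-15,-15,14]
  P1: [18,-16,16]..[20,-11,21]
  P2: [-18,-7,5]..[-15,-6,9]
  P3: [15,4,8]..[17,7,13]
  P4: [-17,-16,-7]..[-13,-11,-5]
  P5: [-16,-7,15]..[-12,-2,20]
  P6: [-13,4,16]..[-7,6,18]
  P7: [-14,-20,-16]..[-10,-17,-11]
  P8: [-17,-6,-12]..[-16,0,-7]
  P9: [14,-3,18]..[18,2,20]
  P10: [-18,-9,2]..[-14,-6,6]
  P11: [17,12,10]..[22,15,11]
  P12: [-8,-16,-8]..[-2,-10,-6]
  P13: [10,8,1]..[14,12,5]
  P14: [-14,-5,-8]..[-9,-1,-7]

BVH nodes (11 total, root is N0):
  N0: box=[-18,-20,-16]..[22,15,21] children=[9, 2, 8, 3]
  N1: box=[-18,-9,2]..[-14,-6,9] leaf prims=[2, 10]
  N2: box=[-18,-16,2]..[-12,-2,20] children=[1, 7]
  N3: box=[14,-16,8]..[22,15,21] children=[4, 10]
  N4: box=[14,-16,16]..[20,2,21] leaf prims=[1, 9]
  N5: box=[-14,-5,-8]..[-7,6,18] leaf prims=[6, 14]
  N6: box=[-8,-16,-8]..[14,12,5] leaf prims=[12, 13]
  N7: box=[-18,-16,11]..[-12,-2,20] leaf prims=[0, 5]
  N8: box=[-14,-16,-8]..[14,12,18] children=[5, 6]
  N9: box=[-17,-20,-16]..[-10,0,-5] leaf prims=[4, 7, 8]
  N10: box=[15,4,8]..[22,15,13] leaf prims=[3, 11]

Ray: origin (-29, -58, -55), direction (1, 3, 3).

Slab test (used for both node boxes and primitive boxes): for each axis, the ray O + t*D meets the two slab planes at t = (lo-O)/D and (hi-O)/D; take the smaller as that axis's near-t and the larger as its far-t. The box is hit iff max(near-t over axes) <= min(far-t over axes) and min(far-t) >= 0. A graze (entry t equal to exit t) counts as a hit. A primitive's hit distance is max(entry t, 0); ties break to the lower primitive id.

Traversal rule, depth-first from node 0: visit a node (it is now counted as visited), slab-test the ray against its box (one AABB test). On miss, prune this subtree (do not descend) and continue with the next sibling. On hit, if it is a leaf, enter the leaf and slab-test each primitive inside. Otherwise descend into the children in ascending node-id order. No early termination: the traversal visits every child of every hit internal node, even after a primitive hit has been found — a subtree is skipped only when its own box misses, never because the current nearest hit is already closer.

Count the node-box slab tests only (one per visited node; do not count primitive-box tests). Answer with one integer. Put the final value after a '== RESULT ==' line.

Walk:
N0 x:[11,51] y:[38/3,73/3] z:[13,76/3] -> hit [13,73/3], descend [2, 3, 8, 9]
  N2 x:[11,17] y:[14,56/3] z:[19,25] -> miss, prune
  N3 x:[43,51] y:[14,73/3] z:[21,76/3] -> miss, prune
  N8 x:[15,43] y:[14,70/3] z:[47/3,73/3] -> hit [47/3,70/3], descend [5, 6]
    N5 x:[15,22] y:[53/3,64/3] z:[47/3,73/3] -> hit [53/3,64/3] leaf, test {P6(miss), P14(miss)}
    N6 x:[21,43] y:[14,70/3] z:[47/3,20] -> miss, prune
  N9 x:[12,19] y:[38/3,58/3] z:[13,50/3] -> hit [13,50/3] leaf, test {P4(miss), P7(miss), P8(miss)}

Summary -> nodes [0, 2, 3, 8, 5, 6, 9]; box-tests=7; leaf-entries=2; first=miss

== RESULT ==
7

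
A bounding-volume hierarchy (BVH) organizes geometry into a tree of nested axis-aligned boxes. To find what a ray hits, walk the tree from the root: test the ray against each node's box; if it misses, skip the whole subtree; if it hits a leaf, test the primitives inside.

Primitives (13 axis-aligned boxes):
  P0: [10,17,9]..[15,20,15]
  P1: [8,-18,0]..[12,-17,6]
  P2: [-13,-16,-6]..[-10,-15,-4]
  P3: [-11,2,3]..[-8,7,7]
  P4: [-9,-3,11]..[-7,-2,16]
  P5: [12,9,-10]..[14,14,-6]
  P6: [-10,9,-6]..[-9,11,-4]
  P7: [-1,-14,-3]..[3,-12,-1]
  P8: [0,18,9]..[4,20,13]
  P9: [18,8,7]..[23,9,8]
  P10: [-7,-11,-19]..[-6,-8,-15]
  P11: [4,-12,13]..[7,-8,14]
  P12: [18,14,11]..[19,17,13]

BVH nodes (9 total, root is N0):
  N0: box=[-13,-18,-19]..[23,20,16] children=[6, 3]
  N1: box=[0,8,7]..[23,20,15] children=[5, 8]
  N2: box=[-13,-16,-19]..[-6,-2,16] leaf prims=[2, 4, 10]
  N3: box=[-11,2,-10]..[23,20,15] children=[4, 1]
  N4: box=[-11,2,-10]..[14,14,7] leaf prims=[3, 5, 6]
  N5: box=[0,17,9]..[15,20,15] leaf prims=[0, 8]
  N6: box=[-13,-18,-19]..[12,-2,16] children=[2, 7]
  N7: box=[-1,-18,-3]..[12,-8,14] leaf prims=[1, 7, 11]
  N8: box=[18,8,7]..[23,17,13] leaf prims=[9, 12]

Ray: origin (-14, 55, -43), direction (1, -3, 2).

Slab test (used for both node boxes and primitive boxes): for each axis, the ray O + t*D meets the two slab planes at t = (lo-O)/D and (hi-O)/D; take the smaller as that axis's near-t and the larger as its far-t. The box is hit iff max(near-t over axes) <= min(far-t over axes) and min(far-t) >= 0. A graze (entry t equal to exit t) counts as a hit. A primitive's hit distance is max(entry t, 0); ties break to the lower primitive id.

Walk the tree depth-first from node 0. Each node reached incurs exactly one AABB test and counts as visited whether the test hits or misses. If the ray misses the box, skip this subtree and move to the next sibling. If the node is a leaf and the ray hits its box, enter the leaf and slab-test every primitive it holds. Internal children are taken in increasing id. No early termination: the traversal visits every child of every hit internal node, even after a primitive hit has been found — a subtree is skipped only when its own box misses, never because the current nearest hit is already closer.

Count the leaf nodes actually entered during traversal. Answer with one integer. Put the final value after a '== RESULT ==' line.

Traverse from the root:
N0 x:[1,37] y:[35/3,73/3] z:[12,59/2] -> hit [12,73/3], descend [3, 6]
  N3 x:[3,37] y:[35/3,53/3] z:[33/2,29] -> hit [33/2,53/3], descend [1, 4]
    N1 x:[14,37] y:[35/3,47/3] z:[25,29] -> miss, prune
    N4 x:[3,28] y:[41/3,53/3] z:[33/2,25] -> hit [33/2,53/3] leaf, test {P3(miss), P5(miss), P6(miss)}
  N6 x:[1,26] y:[19,73/3] z:[12,59/2] -> hit [19,73/3], descend [2, 7]
    N2 x:[1,8] y:[19,71/3] z:[12,59/2] -> miss, prune
    N7 x:[13,26] y:[21,73/3] z:[20,57/2] -> hit [21,73/3] leaf, test {P1@t=24, P7(miss), P11(miss)}

Visited [0, 3, 1, 4, 6, 2, 7]. Tests: 7 box, 2 leaf. Nearest: P1.

== RESULT ==
2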